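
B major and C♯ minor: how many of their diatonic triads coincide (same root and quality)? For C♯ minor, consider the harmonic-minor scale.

1

Diatonic triads of B major: B (I), C♯m (ii), D♯m (iii), E (IV), F♯ (V), G♯m (vi), A♯dim (vii°).
Diatonic triads of C♯ minor (harmonic minor): C♯m (i), D♯dim (ii°), Eaug (III+), F♯m (iv), G♯ (V), A (VI), B♯dim (vii°).
Matching root and quality in both lists: C♯m.
That gives 1 common triad.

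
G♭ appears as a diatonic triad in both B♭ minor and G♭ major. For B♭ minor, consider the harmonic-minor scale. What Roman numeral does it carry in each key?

VI in B♭ minor; I in G♭ major

The scale of B♭ minor (harmonic minor) is B♭ C D♭ E♭ F G♭ A; G♭ is degree 6, and the triad built there (G♭-B♭-D♭) is major, so it is VI.
The scale of G♭ major is G♭ A♭ B♭ C♭ D♭ E♭ F; G♭ is degree 1, and the triad built there (G♭-B♭-D♭) is major, so it is I.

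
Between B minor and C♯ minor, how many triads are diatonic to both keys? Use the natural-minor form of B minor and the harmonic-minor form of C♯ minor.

Diatonic triads of B minor (natural minor): Bm (i), C♯dim (ii°), D (III), Em (iv), F♯m (v), G (VI), A (VII).
Diatonic triads of C♯ minor (harmonic minor): C♯m (i), D♯dim (ii°), Eaug (III+), F♯m (iv), G♯ (V), A (VI), B♯dim (vii°).
Matching root and quality in both lists: F♯m, A.
That gives 2 common triads.

2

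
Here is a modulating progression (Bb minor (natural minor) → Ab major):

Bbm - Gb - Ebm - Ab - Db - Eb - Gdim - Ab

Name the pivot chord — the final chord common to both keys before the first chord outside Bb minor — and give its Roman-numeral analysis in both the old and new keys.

Db — III in Bb minor, IV in Ab major

Chords diatonic to Bb minor: Bbm, Cdim, Db, Ebm, Fm, Gb, Ab.
Reading the progression, the first chord not in that set is Eb, so the modulation leaves Bb minor there.
The chord immediately before Eb is Db, which is diatonic to both keys: III in Bb minor and IV in Ab major.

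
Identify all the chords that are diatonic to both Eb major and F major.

Triads in Eb major: Eb (I), Fm (ii), Gm (iii), Ab (IV), Bb (V), Cm (vi), Ddim (vii°).
Triads in F major: F (I), Gm (ii), Am (iii), Bb (IV), C (V), Dm (vi), Edim (vii°).
Shared triads with their functions: Gm (iii in Eb major, ii in F major); Bb (V in Eb major, IV in F major).

Gm, Bb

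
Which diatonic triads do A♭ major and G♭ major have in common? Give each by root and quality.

Triads in A♭ major: A♭ (I), B♭m (ii), Cm (iii), D♭ (IV), E♭ (V), Fm (vi), Gdim (vii°).
Triads in G♭ major: G♭ (I), A♭m (ii), B♭m (iii), C♭ (IV), D♭ (V), E♭m (vi), Fdim (vii°).
Shared triads with their functions: B♭m (ii in A♭ major, iii in G♭ major); D♭ (IV in A♭ major, V in G♭ major).

B♭m, D♭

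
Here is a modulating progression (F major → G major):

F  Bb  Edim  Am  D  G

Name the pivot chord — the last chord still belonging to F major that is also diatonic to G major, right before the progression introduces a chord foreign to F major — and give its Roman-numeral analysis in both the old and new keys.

Am — iii in F major, ii in G major

Chords diatonic to F major: F, Gm, Am, Bb, C, Dm, Edim.
Reading the progression, the first chord not in that set is D, so the modulation leaves F major there.
The chord immediately before D is Am, which is diatonic to both keys: iii in F major and ii in G major.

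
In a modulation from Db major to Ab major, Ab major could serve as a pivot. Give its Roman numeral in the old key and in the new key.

V in Db major; I in Ab major

The scale of Db major is Db Eb F Gb Ab Bb C; Ab is degree 5, and the triad built there (Ab-C-Eb) is major, so it is V.
The scale of Ab major is Ab Bb C Db Eb F G; Ab is degree 1, and the triad built there (Ab-C-Eb) is major, so it is I.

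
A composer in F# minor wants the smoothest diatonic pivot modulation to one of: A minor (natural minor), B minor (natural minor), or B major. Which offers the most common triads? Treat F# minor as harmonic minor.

B minor

Triads of F# minor (harmonic minor): F# minor (i), G# diminished (ii°), A augmented (III+), B minor (iv), C# major (V), D major (VI), E# diminished (vii°).
A minor (natural minor) shares 0: none.
B minor (natural minor) shares 3: F#m, Bm, D.
B major shares 0: none.
The most common triads (3) are shared with B minor.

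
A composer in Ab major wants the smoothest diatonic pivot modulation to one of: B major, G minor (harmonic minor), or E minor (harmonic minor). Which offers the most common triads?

G minor

Triads of Ab major: Ab (I), Bbm (ii), Cm (iii), Db (IV), Eb (V), Fm (vi), Gdim (vii°).
B major shares 0: none.
G minor (harmonic minor) shares 2: Cm, Eb.
E minor (harmonic minor) shares 0: none.
The most common triads (2) are shared with G minor.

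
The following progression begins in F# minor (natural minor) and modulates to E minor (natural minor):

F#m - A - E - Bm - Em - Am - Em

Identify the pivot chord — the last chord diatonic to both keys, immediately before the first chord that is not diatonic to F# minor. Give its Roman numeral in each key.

Bm — iv in F# minor, v in E minor

Chords diatonic to F# minor: F#m, G#dim, A, Bm, C#m, D, E.
Reading the progression, the first chord not in that set is Em, so the modulation leaves F# minor there.
The chord immediately before Em is Bm, which is diatonic to both keys: iv in F# minor and v in E minor.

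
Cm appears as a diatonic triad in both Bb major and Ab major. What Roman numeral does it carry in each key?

The scale of Bb major is Bb C D Eb F G A; C is degree 2, and the triad built there (C-Eb-G) is minor, so it is ii.
The scale of Ab major is Ab Bb C Db Eb F G; C is degree 3, and the triad built there (C-Eb-G) is minor, so it is iii.

ii in Bb major; iii in Ab major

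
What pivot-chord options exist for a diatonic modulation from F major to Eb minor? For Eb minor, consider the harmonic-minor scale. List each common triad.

Triads in F major: F (I), Gm (ii), Am (iii), Bb (IV), C (V), Dm (vi), Edim (vii°).
Triads in Eb minor (harmonic minor): Ebm (i), Fdim (ii°), Gbaug (III+), Abm (iv), Bb (V), Cb (VI), Ddim (vii°).
Shared triads with their functions: Bb (IV in F major, V in Eb minor).

Bb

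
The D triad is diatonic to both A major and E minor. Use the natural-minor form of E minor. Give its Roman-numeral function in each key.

IV in A major; VII in E minor

The scale of A major is A B C# D E F# G#; D is degree 4, and the triad built there (D-F#-A) is major, so it is IV.
The scale of E minor (natural minor) is E F# G A B C D; D is degree 7, and the triad built there (D-F#-A) is major, so it is VII.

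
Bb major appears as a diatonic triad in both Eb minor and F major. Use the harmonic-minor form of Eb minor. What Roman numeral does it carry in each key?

The scale of Eb minor (harmonic minor) is Eb F Gb Ab Bb Cb D; Bb is degree 5, and the triad built there (Bb-D-F) is major, so it is V.
The scale of F major is F G A Bb C D E; Bb is degree 4, and the triad built there (Bb-D-F) is major, so it is IV.

V in Eb minor; IV in F major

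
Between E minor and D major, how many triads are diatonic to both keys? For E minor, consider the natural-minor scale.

Diatonic triads of E minor (natural minor): Em (i), F♯dim (ii°), G (III), Am (iv), Bm (v), C (VI), D (VII).
Diatonic triads of D major: D (I), Em (ii), F♯m (iii), G (IV), A (V), Bm (vi), C♯dim (vii°).
Matching root and quality in both lists: Em, G, Bm, D.
That gives 4 common triads.

4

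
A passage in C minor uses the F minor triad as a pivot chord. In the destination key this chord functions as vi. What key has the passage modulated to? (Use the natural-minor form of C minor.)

A♭ major

The numeral vi denotes a minor triad on scale degree 6. With F on degree 6, the tonic of the new key is A♭.
Degree 6 carries a minor triad in major keys, so the destination is A♭ major.
Check: the diatonic triads of A♭ major are A♭ (I), B♭m (ii), Cm (iii), D♭ (IV), E♭ (V), Fm (vi), Gdim (vii°) — F minor is indeed vi.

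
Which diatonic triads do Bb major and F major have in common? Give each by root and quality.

Bb, Dm, F, Gm

Triads in Bb major: Bb major (I), C minor (ii), D minor (iii), Eb major (IV), F major (V), G minor (vi), A diminished (vii°).
Triads in F major: F major (I), G minor (ii), A minor (iii), Bb major (IV), C major (V), D minor (vi), E diminished (vii°).
Shared triads with their functions: Bb major (I in Bb major, IV in F major); D minor (iii in Bb major, vi in F major); F major (V in Bb major, I in F major); G minor (vi in Bb major, ii in F major).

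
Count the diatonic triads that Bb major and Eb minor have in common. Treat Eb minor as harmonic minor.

1

Diatonic triads of Bb major: Bb major (I), C minor (ii), D minor (iii), Eb major (IV), F major (V), G minor (vi), A diminished (vii°).
Diatonic triads of Eb minor (harmonic minor): Eb minor (i), F diminished (ii°), Gb augmented (III+), Ab minor (iv), Bb major (V), Cb major (VI), D diminished (vii°).
Matching root and quality in both lists: Bb major.
That gives 1 common triad.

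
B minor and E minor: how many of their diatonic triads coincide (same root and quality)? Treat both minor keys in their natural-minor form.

Diatonic triads of B minor (natural minor): B minor (i), C# diminished (ii°), D major (III), E minor (iv), F# minor (v), G major (VI), A major (VII).
Diatonic triads of E minor (natural minor): E minor (i), F# diminished (ii°), G major (III), A minor (iv), B minor (v), C major (VI), D major (VII).
Matching root and quality in both lists: B minor, D major, E minor, G major.
That gives 4 common triads.

4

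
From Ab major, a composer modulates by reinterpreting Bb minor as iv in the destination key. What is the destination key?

The numeral iv denotes a minor triad on scale degree 4. With Bb on degree 4, the tonic of the new key is F.
Degree 4 carries a minor triad in minor keys, so the destination is F minor.
Check: the diatonic triads of F minor (natural minor) are Fm (i), Gdim (ii°), Ab (III), Bbm (iv), Cm (v), Db (VI), Eb (VII) — Bb minor is indeed iv.

F minor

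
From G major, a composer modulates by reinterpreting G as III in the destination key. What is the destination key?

E minor

The numeral III denotes a major triad on scale degree 3. With G on degree 3, the tonic of the new key is E.
Degree 3 carries a major triad in natural-minor keys, so the destination is E minor.
Check: the diatonic triads of E minor (natural minor) are Em (i), F#dim (ii°), G (III), Am (iv), Bm (v), C (VI), D (VII) — G is indeed III.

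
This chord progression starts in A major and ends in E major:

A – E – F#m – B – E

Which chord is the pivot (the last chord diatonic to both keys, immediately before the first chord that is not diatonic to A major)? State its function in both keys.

F#m — vi in A major, ii in E major

Chords diatonic to A major: A, Bm, C#m, D, E, F#m, G#dim.
Reading the progression, the first chord not in that set is B, so the modulation leaves A major there.
The chord immediately before B is F#m, which is diatonic to both keys: vi in A major and ii in E major.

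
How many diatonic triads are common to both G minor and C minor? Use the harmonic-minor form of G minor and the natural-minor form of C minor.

3

Diatonic triads of G minor (harmonic minor): Gm (i), Adim (ii°), Bbaug (III+), Cm (iv), D (V), Eb (VI), F#dim (vii°).
Diatonic triads of C minor (natural minor): Cm (i), Ddim (ii°), Eb (III), Fm (iv), Gm (v), Ab (VI), Bb (VII).
Matching root and quality in both lists: Gm, Cm, Eb.
That gives 3 common triads.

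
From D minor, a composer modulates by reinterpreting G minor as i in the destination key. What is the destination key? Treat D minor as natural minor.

The numeral i denotes a minor triad on scale degree 1. With G on degree 1, the tonic of the new key is G.
Degree 1 carries a minor triad in minor keys, so the destination is G minor.
Check: the diatonic triads of G minor (natural minor) are Gm (i), Adim (ii°), Bb (III), Cm (iv), Dm (v), Eb (VI), F (VII) — G minor is indeed i.

G minor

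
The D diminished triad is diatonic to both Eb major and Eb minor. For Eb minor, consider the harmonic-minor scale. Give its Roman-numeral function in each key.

The scale of Eb major is Eb F G Ab Bb C D; D is degree 7, and the triad built there (D-F-Ab) is diminished, so it is vii°.
The scale of Eb minor (harmonic minor) is Eb F Gb Ab Bb Cb D; D is degree 7, and the triad built there (D-F-Ab) is diminished, so it is vii°.

vii° in Eb major; vii° in Eb minor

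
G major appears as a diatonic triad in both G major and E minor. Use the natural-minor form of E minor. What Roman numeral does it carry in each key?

I in G major; III in E minor

The scale of G major is G A B C D E F#; G is degree 1, and the triad built there (G-B-D) is major, so it is I.
The scale of E minor (natural minor) is E F# G A B C D; G is degree 3, and the triad built there (G-B-D) is major, so it is III.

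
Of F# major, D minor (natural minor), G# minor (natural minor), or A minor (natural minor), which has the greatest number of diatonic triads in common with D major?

A minor

Triads of D major: D major (I), E minor (ii), F# minor (iii), G major (IV), A major (V), B minor (vi), C# diminished (vii°).
F# major shares 0: none.
D minor (natural minor) shares 0: none.
G# minor (natural minor) shares 0: none.
A minor (natural minor) shares 2: Em, G.
The most common triads (2) are shared with A minor.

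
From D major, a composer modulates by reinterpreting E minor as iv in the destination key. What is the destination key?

The numeral iv denotes a minor triad on scale degree 4. With E on degree 4, the tonic of the new key is B.
Degree 4 carries a minor triad in minor keys, so the destination is B minor.
Check: the diatonic triads of B minor (natural minor) are Bm (i), C#dim (ii°), D (III), Em (iv), F#m (v), G (VI), A (VII) — E minor is indeed iv.

B minor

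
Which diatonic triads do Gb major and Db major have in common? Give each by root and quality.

Gb, Bbm, Db, Ebm

Triads in Gb major: Gb (I), Abm (ii), Bbm (iii), Cb (IV), Db (V), Ebm (vi), Fdim (vii°).
Triads in Db major: Db (I), Ebm (ii), Fm (iii), Gb (IV), Ab (V), Bbm (vi), Cdim (vii°).
Shared triads with their functions: Gb (I in Gb major, IV in Db major); Bbm (iii in Gb major, vi in Db major); Db (V in Gb major, I in Db major); Ebm (vi in Gb major, ii in Db major).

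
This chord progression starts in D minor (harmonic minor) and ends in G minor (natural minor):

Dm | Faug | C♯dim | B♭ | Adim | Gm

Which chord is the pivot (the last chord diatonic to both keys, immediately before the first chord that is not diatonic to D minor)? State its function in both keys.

Chords diatonic to D minor: Dm, Edim, Faug, Gm, A, B♭, C♯dim.
Reading the progression, the first chord not in that set is Adim, so the modulation leaves D minor there.
The chord immediately before Adim is B♭, which is diatonic to both keys: VI in D minor and III in G minor.

B♭ — VI in D minor, III in G minor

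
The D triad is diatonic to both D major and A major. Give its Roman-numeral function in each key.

I in D major; IV in A major

The scale of D major is D E F# G A B C#; D is degree 1, and the triad built there (D-F#-A) is major, so it is I.
The scale of A major is A B C# D E F# G#; D is degree 4, and the triad built there (D-F#-A) is major, so it is IV.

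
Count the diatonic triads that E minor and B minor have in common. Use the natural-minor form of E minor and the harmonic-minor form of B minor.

Diatonic triads of E minor (natural minor): E minor (i), F# diminished (ii°), G major (III), A minor (iv), B minor (v), C major (VI), D major (VII).
Diatonic triads of B minor (harmonic minor): B minor (i), C# diminished (ii°), D augmented (III+), E minor (iv), F# major (V), G major (VI), A# diminished (vii°).
Matching root and quality in both lists: E minor, G major, B minor.
That gives 3 common triads.

3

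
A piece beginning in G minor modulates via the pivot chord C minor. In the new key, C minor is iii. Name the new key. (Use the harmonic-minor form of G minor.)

The numeral iii denotes a minor triad on scale degree 3. With C on degree 3, the tonic of the new key is A♭.
Degree 3 carries a minor triad in major keys, so the destination is A♭ major.
Check: the diatonic triads of A♭ major are A♭ (I), B♭m (ii), Cm (iii), D♭ (IV), E♭ (V), Fm (vi), Gdim (vii°) — C minor is indeed iii.

A♭ major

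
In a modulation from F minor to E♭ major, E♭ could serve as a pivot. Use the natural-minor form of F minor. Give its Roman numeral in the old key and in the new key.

The scale of F minor (natural minor) is F G A♭ B♭ C D♭ E♭; E♭ is degree 7, and the triad built there (E♭-G-B♭) is major, so it is VII.
The scale of E♭ major is E♭ F G A♭ B♭ C D; E♭ is degree 1, and the triad built there (E♭-G-B♭) is major, so it is I.

VII in F minor; I in E♭ major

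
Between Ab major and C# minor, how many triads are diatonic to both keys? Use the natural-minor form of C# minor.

0

Diatonic triads of Ab major: Ab (I), Bbm (ii), Cm (iii), Db (IV), Eb (V), Fm (vi), Gdim (vii°).
Diatonic triads of C# minor (natural minor): C#m (i), D#dim (ii°), E (III), F#m (iv), G#m (v), A (VI), B (VII).
No triad has the same root and quality in both keys.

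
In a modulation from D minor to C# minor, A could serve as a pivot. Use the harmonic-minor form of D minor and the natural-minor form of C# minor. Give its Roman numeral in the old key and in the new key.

The scale of D minor (harmonic minor) is D E F G A Bb C#; A is degree 5, and the triad built there (A-C#-E) is major, so it is V.
The scale of C# minor (natural minor) is C# D# E F# G# A B; A is degree 6, and the triad built there (A-C#-E) is major, so it is VI.

V in D minor; VI in C# minor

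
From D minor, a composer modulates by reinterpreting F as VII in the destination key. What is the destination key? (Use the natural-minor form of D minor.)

The numeral VII denotes a major triad on scale degree 7. With F on degree 7, the tonic of the new key is G.
Degree 7 carries a major triad in natural-minor keys, so the destination is G minor.
Check: the diatonic triads of G minor (natural minor) are Gm (i), Adim (ii°), B♭ (III), Cm (iv), Dm (v), E♭ (VI), F (VII) — F is indeed VII.

G minor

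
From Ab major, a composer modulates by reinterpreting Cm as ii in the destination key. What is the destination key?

The numeral ii denotes a minor triad on scale degree 2. With C on degree 2, the tonic of the new key is Bb.
Degree 2 carries a minor triad in major keys, so the destination is Bb major.
Check: the diatonic triads of Bb major are Bb (I), Cm (ii), Dm (iii), Eb (IV), F (V), Gm (vi), Adim (vii°) — Cm is indeed ii.

Bb major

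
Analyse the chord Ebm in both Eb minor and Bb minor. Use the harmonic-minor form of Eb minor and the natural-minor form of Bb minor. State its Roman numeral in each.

The scale of Eb minor (harmonic minor) is Eb F Gb Ab Bb Cb D; Eb is degree 1, and the triad built there (Eb-Gb-Bb) is minor, so it is i.
The scale of Bb minor (natural minor) is Bb C Db Eb F Gb Ab; Eb is degree 4, and the triad built there (Eb-Gb-Bb) is minor, so it is iv.

i in Eb minor; iv in Bb minor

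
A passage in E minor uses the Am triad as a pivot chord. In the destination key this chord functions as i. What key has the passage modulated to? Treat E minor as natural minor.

A minor

The numeral i denotes a minor triad on scale degree 1. With A on degree 1, the tonic of the new key is A.
Degree 1 carries a minor triad in minor keys, so the destination is A minor.
Check: the diatonic triads of A minor (natural minor) are Am (i), Bdim (ii°), C (III), Dm (iv), Em (v), F (VI), G (VII) — Am is indeed i.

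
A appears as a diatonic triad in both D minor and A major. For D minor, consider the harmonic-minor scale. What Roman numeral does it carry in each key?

V in D minor; I in A major

The scale of D minor (harmonic minor) is D E F G A Bb C#; A is degree 5, and the triad built there (A-C#-E) is major, so it is V.
The scale of A major is A B C# D E F# G#; A is degree 1, and the triad built there (A-C#-E) is major, so it is I.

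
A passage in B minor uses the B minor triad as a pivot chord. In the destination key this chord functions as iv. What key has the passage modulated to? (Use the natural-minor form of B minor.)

The numeral iv denotes a minor triad on scale degree 4. With B on degree 4, the tonic of the new key is F#.
Degree 4 carries a minor triad in minor keys, so the destination is F# minor.
Check: the diatonic triads of F# minor (natural minor) are F#m (i), G#dim (ii°), A (III), Bm (iv), C#m (v), D (VI), E (VII) — B minor is indeed iv.

F# minor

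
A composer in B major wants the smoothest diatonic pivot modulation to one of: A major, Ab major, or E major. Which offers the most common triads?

E major

Triads of B major: B (I), C#m (ii), D#m (iii), E (IV), F# (V), G#m (vi), A#dim (vii°).
A major shares 2: C#m, E.
Ab major shares 0: none.
E major shares 4: B, C#m, E, G#m.
The most common triads (4) are shared with E major.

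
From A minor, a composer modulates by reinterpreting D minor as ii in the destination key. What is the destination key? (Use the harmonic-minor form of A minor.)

C major

The numeral ii denotes a minor triad on scale degree 2. With D on degree 2, the tonic of the new key is C.
Degree 2 carries a minor triad in major keys, so the destination is C major.
Check: the diatonic triads of C major are C (I), Dm (ii), Em (iii), F (IV), G (V), Am (vi), Bdim (vii°) — D minor is indeed ii.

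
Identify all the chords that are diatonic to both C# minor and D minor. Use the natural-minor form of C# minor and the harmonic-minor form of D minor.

Triads in C# minor (natural minor): C#m (i), D#dim (ii°), E (III), F#m (iv), G#m (v), A (VI), B (VII).
Triads in D minor (harmonic minor): Dm (i), Edim (ii°), Faug (III+), Gm (iv), A (V), Bb (VI), C#dim (vii°).
Shared triads with their functions: A (VI in C# minor, V in D minor).

A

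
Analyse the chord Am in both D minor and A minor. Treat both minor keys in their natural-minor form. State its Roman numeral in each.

v in D minor; i in A minor

The scale of D minor (natural minor) is D E F G A Bb C; A is degree 5, and the triad built there (A-C-E) is minor, so it is v.
The scale of A minor (natural minor) is A B C D E F G; A is degree 1, and the triad built there (A-C-E) is minor, so it is i.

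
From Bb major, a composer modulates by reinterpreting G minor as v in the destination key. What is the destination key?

The numeral v denotes a minor triad on scale degree 5. With G on degree 5, the tonic of the new key is C.
Degree 5 carries a minor triad in natural-minor keys, so the destination is C minor.
Check: the diatonic triads of C minor (natural minor) are Cm (i), Ddim (ii°), Eb (III), Fm (iv), Gm (v), Ab (VI), Bb (VII) — G minor is indeed v.

C minor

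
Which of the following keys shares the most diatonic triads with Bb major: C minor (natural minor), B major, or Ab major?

C minor

Triads of Bb major: Bb (I), Cm (ii), Dm (iii), Eb (IV), F (V), Gm (vi), Adim (vii°).
C minor (natural minor) shares 4: Bb, Cm, Eb, Gm.
B major shares 0: none.
Ab major shares 2: Cm, Eb.
The most common triads (4) are shared with C minor.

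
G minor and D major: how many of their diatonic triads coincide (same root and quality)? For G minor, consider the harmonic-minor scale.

Diatonic triads of G minor (harmonic minor): Gm (i), Adim (ii°), B♭aug (III+), Cm (iv), D (V), E♭ (VI), F♯dim (vii°).
Diatonic triads of D major: D (I), Em (ii), F♯m (iii), G (IV), A (V), Bm (vi), C♯dim (vii°).
Matching root and quality in both lists: D.
That gives 1 common triad.

1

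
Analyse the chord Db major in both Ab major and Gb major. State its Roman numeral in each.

The scale of Ab major is Ab Bb C Db Eb F G; Db is degree 4, and the triad built there (Db-F-Ab) is major, so it is IV.
The scale of Gb major is Gb Ab Bb Cb Db Eb F; Db is degree 5, and the triad built there (Db-F-Ab) is major, so it is V.

IV in Ab major; V in Gb major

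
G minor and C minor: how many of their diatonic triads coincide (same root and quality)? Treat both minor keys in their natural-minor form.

4

Diatonic triads of G minor (natural minor): G minor (i), A diminished (ii°), Bb major (III), C minor (iv), D minor (v), Eb major (VI), F major (VII).
Diatonic triads of C minor (natural minor): C minor (i), D diminished (ii°), Eb major (III), F minor (iv), G minor (v), Ab major (VI), Bb major (VII).
Matching root and quality in both lists: G minor, Bb major, C minor, Eb major.
That gives 4 common triads.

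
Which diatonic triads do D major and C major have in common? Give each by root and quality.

Triads in D major: D major (I), E minor (ii), F♯ minor (iii), G major (IV), A major (V), B minor (vi), C♯ diminished (vii°).
Triads in C major: C major (I), D minor (ii), E minor (iii), F major (IV), G major (V), A minor (vi), B diminished (vii°).
Shared triads with their functions: E minor (ii in D major, iii in C major); G major (IV in D major, V in C major).

Em, G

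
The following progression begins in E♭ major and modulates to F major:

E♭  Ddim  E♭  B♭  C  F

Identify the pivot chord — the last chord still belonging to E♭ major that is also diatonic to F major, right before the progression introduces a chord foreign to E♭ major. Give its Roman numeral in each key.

Chords diatonic to E♭ major: E♭, Fm, Gm, A♭, B♭, Cm, Ddim.
Reading the progression, the first chord not in that set is C, so the modulation leaves E♭ major there.
The chord immediately before C is B♭, which is diatonic to both keys: V in E♭ major and IV in F major.

B♭ — V in E♭ major, IV in F major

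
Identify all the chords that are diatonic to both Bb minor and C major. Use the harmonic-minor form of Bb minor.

F

Triads in Bb minor (harmonic minor): Bbm (i), Cdim (ii°), Dbaug (III+), Ebm (iv), F (V), Gb (VI), Adim (vii°).
Triads in C major: C (I), Dm (ii), Em (iii), F (IV), G (V), Am (vi), Bdim (vii°).
Shared triads with their functions: F (V in Bb minor, IV in C major).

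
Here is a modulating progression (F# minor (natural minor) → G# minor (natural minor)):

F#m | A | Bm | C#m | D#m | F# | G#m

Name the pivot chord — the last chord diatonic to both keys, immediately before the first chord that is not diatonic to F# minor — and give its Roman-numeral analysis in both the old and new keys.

C#m — v in F# minor, iv in G# minor

Chords diatonic to F# minor: F#m, G#dim, A, Bm, C#m, D, E.
Reading the progression, the first chord not in that set is D#m, so the modulation leaves F# minor there.
The chord immediately before D#m is C#m, which is diatonic to both keys: v in F# minor and iv in G# minor.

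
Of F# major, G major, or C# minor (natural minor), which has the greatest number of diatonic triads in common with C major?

G major

Triads of C major: C (I), Dm (ii), Em (iii), F (IV), G (V), Am (vi), Bdim (vii°).
F# major shares 0: none.
G major shares 4: C, Em, G, Am.
C# minor (natural minor) shares 0: none.
The most common triads (4) are shared with G major.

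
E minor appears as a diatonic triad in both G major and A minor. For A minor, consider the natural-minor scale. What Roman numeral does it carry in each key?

The scale of G major is G A B C D E F#; E is degree 6, and the triad built there (E-G-B) is minor, so it is vi.
The scale of A minor (natural minor) is A B C D E F G; E is degree 5, and the triad built there (E-G-B) is minor, so it is v.

vi in G major; v in A minor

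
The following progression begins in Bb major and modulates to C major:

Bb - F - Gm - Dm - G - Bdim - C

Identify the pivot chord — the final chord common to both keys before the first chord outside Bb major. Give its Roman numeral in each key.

Chords diatonic to Bb major: Bb, Cm, Dm, Eb, F, Gm, Adim.
Reading the progression, the first chord not in that set is G, so the modulation leaves Bb major there.
The chord immediately before G is Dm, which is diatonic to both keys: iii in Bb major and ii in C major.

Dm — iii in Bb major, ii in C major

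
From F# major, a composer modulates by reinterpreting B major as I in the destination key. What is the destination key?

The numeral I denotes a major triad on scale degree 1. With B on degree 1, the tonic of the new key is B.
Degree 1 carries a major triad in major keys, so the destination is B major.
Check: the diatonic triads of B major are B (I), C#m (ii), D#m (iii), E (IV), F# (V), G#m (vi), A#dim (vii°) — B major is indeed I.

B major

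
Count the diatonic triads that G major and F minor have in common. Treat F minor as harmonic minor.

1

Diatonic triads of G major: G major (I), A minor (ii), B minor (iii), C major (IV), D major (V), E minor (vi), F# diminished (vii°).
Diatonic triads of F minor (harmonic minor): F minor (i), G diminished (ii°), Ab augmented (III+), Bb minor (iv), C major (V), Db major (VI), E diminished (vii°).
Matching root and quality in both lists: C major.
That gives 1 common triad.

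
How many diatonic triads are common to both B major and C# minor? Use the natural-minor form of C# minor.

4

Diatonic triads of B major: B (I), C#m (ii), D#m (iii), E (IV), F# (V), G#m (vi), A#dim (vii°).
Diatonic triads of C# minor (natural minor): C#m (i), D#dim (ii°), E (III), F#m (iv), G#m (v), A (VI), B (VII).
Matching root and quality in both lists: B, C#m, E, G#m.
That gives 4 common triads.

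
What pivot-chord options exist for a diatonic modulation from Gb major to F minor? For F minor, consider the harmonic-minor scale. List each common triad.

Triads in Gb major: Gb (I), Abm (ii), Bbm (iii), Cb (IV), Db (V), Ebm (vi), Fdim (vii°).
Triads in F minor (harmonic minor): Fm (i), Gdim (ii°), Abaug (III+), Bbm (iv), C (V), Db (VI), Edim (vii°).
Shared triads with their functions: Bbm (iii in Gb major, iv in F minor); Db (V in Gb major, VI in F minor).

Bbm, Db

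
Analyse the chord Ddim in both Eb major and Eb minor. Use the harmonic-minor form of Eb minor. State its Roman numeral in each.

vii° in Eb major; vii° in Eb minor

The scale of Eb major is Eb F G Ab Bb C D; D is degree 7, and the triad built there (D-F-Ab) is diminished, so it is vii°.
The scale of Eb minor (harmonic minor) is Eb F Gb Ab Bb Cb D; D is degree 7, and the triad built there (D-F-Ab) is diminished, so it is vii°.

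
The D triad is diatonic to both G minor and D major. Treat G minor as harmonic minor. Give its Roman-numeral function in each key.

V in G minor; I in D major

The scale of G minor (harmonic minor) is G A Bb C D Eb F#; D is degree 5, and the triad built there (D-F#-A) is major, so it is V.
The scale of D major is D E F# G A B C#; D is degree 1, and the triad built there (D-F#-A) is major, so it is I.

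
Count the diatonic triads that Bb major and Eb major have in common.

Diatonic triads of Bb major: Bb (I), Cm (ii), Dm (iii), Eb (IV), F (V), Gm (vi), Adim (vii°).
Diatonic triads of Eb major: Eb (I), Fm (ii), Gm (iii), Ab (IV), Bb (V), Cm (vi), Ddim (vii°).
Matching root and quality in both lists: Bb, Cm, Eb, Gm.
That gives 4 common triads.

4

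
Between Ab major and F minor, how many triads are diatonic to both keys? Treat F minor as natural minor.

Diatonic triads of Ab major: Ab major (I), Bb minor (ii), C minor (iii), Db major (IV), Eb major (V), F minor (vi), G diminished (vii°).
Diatonic triads of F minor (natural minor): F minor (i), G diminished (ii°), Ab major (III), Bb minor (iv), C minor (v), Db major (VI), Eb major (VII).
Matching root and quality in both lists: Ab major, Bb minor, C minor, Db major, Eb major, F minor, G diminished.
That gives 7 common triads.

7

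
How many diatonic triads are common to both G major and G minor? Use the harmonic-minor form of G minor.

2

Diatonic triads of G major: G (I), Am (ii), Bm (iii), C (IV), D (V), Em (vi), F#dim (vii°).
Diatonic triads of G minor (harmonic minor): Gm (i), Adim (ii°), Bbaug (III+), Cm (iv), D (V), Eb (VI), F#dim (vii°).
Matching root and quality in both lists: D, F#dim.
That gives 2 common triads.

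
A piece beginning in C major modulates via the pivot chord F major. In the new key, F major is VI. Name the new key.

The numeral VI denotes a major triad on scale degree 6. With F on degree 6, the tonic of the new key is A.
Degree 6 carries a major triad in minor keys, so the destination is A minor.
Check: the diatonic triads of A minor (natural minor) are Am (i), Bdim (ii°), C (III), Dm (iv), Em (v), F (VI), G (VII) — F major is indeed VI.

A minor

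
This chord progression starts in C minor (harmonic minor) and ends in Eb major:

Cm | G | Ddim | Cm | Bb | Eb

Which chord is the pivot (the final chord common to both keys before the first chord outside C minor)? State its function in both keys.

Cm — i in C minor, vi in Eb major

Chords diatonic to C minor: Cm, Ddim, Ebaug, Fm, G, Ab, Bdim.
Reading the progression, the first chord not in that set is Bb, so the modulation leaves C minor there.
The chord immediately before Bb is Cm, which is diatonic to both keys: i in C minor and vi in Eb major.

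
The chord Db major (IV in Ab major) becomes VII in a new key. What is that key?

The numeral VII denotes a major triad on scale degree 7. With Db on degree 7, the tonic of the new key is Eb.
Degree 7 carries a major triad in natural-minor keys, so the destination is Eb minor.
Check: the diatonic triads of Eb minor (natural minor) are Ebm (i), Fdim (ii°), Gb (III), Abm (iv), Bbm (v), Cb (VI), Db (VII) — Db major is indeed VII.

Eb minor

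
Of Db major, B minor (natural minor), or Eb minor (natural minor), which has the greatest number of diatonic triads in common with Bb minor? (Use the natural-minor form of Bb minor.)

Db major

Triads of Bb minor (natural minor): Bb minor (i), C diminished (ii°), Db major (III), Eb minor (iv), F minor (v), Gb major (VI), Ab major (VII).
Db major shares 7: Bbm, Cdim, Db, Ebm, Fm, Gb, Ab.
B minor (natural minor) shares 0: none.
Eb minor (natural minor) shares 4: Bbm, Db, Ebm, Gb.
The most common triads (7) are shared with Db major.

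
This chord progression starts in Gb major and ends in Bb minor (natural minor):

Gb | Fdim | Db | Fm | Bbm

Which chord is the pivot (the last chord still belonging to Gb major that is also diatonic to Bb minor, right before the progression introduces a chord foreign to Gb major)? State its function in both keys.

Db — V in Gb major, III in Bb minor

Chords diatonic to Gb major: Gb, Abm, Bbm, Cb, Db, Ebm, Fdim.
Reading the progression, the first chord not in that set is Fm, so the modulation leaves Gb major there.
The chord immediately before Fm is Db, which is diatonic to both keys: V in Gb major and III in Bb minor.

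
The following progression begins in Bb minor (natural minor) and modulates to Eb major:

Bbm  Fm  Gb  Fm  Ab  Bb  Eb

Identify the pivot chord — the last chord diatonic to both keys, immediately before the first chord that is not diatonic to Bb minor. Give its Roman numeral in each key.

Chords diatonic to Bb minor: Bbm, Cdim, Db, Ebm, Fm, Gb, Ab.
Reading the progression, the first chord not in that set is Bb, so the modulation leaves Bb minor there.
The chord immediately before Bb is Ab, which is diatonic to both keys: VII in Bb minor and IV in Eb major.

Ab — VII in Bb minor, IV in Eb major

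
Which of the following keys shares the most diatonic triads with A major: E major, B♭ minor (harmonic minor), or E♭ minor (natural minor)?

E major

Triads of A major: A (I), Bm (ii), C♯m (iii), D (IV), E (V), F♯m (vi), G♯dim (vii°).
E major shares 4: A, C♯m, E, F♯m.
B♭ minor (harmonic minor) shares 0: none.
E♭ minor (natural minor) shares 0: none.
The most common triads (4) are shared with E major.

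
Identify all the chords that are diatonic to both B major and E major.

B, C♯m, E, G♯m

Triads in B major: B major (I), C♯ minor (ii), D♯ minor (iii), E major (IV), F♯ major (V), G♯ minor (vi), A♯ diminished (vii°).
Triads in E major: E major (I), F♯ minor (ii), G♯ minor (iii), A major (IV), B major (V), C♯ minor (vi), D♯ diminished (vii°).
Shared triads with their functions: B major (I in B major, V in E major); C♯ minor (ii in B major, vi in E major); E major (IV in B major, I in E major); G♯ minor (vi in B major, iii in E major).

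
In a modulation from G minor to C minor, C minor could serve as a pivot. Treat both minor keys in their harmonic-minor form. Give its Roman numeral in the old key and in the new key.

iv in G minor; i in C minor

The scale of G minor (harmonic minor) is G A B♭ C D E♭ F♯; C is degree 4, and the triad built there (C-E♭-G) is minor, so it is iv.
The scale of C minor (harmonic minor) is C D E♭ F G A♭ B; C is degree 1, and the triad built there (C-E♭-G) is minor, so it is i.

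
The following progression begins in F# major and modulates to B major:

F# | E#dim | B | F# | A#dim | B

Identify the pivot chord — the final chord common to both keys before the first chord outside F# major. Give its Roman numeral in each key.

F# — I in F# major, V in B major

Chords diatonic to F# major: F#, G#m, A#m, B, C#, D#m, E#dim.
Reading the progression, the first chord not in that set is A#dim, so the modulation leaves F# major there.
The chord immediately before A#dim is F#, which is diatonic to both keys: I in F# major and V in B major.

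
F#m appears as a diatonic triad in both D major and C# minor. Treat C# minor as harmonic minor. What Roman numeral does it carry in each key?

iii in D major; iv in C# minor

The scale of D major is D E F# G A B C#; F# is degree 3, and the triad built there (F#-A-C#) is minor, so it is iii.
The scale of C# minor (harmonic minor) is C# D# E F# G# A B#; F# is degree 4, and the triad built there (F#-A-C#) is minor, so it is iv.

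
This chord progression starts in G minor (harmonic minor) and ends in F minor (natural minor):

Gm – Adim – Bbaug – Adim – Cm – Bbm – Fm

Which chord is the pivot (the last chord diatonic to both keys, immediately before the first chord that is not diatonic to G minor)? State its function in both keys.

Cm — iv in G minor, v in F minor

Chords diatonic to G minor: Gm, Adim, Bbaug, Cm, D, Eb, F#dim.
Reading the progression, the first chord not in that set is Bbm, so the modulation leaves G minor there.
The chord immediately before Bbm is Cm, which is diatonic to both keys: iv in G minor and v in F minor.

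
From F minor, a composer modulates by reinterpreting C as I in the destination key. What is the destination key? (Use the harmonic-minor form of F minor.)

C major

The numeral I denotes a major triad on scale degree 1. With C on degree 1, the tonic of the new key is C.
Degree 1 carries a major triad in major keys, so the destination is C major.
Check: the diatonic triads of C major are C (I), Dm (ii), Em (iii), F (IV), G (V), Am (vi), Bdim (vii°) — C is indeed I.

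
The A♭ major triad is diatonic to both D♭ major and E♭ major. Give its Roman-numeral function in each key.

V in D♭ major; IV in E♭ major

The scale of D♭ major is D♭ E♭ F G♭ A♭ B♭ C; A♭ is degree 5, and the triad built there (A♭-C-E♭) is major, so it is V.
The scale of E♭ major is E♭ F G A♭ B♭ C D; A♭ is degree 4, and the triad built there (A♭-C-E♭) is major, so it is IV.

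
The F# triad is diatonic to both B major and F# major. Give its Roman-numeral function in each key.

V in B major; I in F# major

The scale of B major is B C# D# E F# G# A#; F# is degree 5, and the triad built there (F#-A#-C#) is major, so it is V.
The scale of F# major is F# G# A# B C# D# E#; F# is degree 1, and the triad built there (F#-A#-C#) is major, so it is I.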